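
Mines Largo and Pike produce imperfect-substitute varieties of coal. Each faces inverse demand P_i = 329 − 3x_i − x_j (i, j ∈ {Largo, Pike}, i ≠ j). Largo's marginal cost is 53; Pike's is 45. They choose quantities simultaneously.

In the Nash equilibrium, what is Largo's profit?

4609.92

Mine Largo's profit: π = x_{Largo}(329 − 3x_{Largo} − x_{Pike}) − 53x_{Largo}.
∂π/∂x_{Largo} = 276 − 6x_{Largo} − x_{Pike} = 0 ⇒ x_{Largo} = 46 − (1/6)x_{Pike}.
Similarly x_{Pike} = 142/3 − (1/6)x_{Largo}.
Solving the two reaction functions simultaneously: (1 − (−1/6)(−1/6))x_{Largo} = 46 − (1/6)·(142/3), so (35/36)x_{Largo} = 343/9 and x_{Largo} = 39.2.
Then x_{Pike} = 142/3 − (1/6)·39.2 = 40.8.
P_{Largo} = 329 − 3·39.2 − 40.8 = 170.6.
Profit = (170.6 − 53)·39.2 = 4609.92.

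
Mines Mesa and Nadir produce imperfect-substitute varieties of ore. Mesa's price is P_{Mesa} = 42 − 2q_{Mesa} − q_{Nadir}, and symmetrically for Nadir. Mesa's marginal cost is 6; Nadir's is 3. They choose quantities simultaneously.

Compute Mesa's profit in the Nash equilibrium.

Mine Mesa's profit: π = q_{Mesa}(42 − 2q_{Mesa} − q_{Nadir}) − 6q_{Mesa}.
∂π/∂q_{Mesa} = 36 − 4q_{Mesa} − q_{Nadir} = 0 ⇒ q_{Mesa} = 9 − 0.25q_{Nadir}.
Similarly q_{Nadir} = 9.75 − 0.25q_{Mesa}.
Solving the two reaction functions simultaneously: (1 − (−0.25)(−0.25))q_{Mesa} = 9 − 0.25·9.75, so 0.9375q_{Mesa} = 6.5625 and q_{Mesa} = 7.
Then q_{Nadir} = 9.75 − 0.25·7 = 8.
P_{Mesa} = 42 − 2·7 − 8 = 20.
Profit = (20 − 6)·7 = 98.

98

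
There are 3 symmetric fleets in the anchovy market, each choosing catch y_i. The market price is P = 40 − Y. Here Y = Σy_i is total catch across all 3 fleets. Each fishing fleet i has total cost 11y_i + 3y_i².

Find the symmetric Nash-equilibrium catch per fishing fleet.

A representative fishing fleet's profit is π_i = y_i(40 − Y) − 11y_i − 3y_i², with Y = y_i + Σ_{j≠i} y_j.
First-order condition: 29 − 8y_i − Σ_{j≠i} y_j = 0.
In a symmetric equilibrium every fishing fleet chooses the same y, so Σ_{j≠i} y_j = 2y. The condition becomes 29 − 10y = 0, giving y = 29/10 = 2.9.

2.9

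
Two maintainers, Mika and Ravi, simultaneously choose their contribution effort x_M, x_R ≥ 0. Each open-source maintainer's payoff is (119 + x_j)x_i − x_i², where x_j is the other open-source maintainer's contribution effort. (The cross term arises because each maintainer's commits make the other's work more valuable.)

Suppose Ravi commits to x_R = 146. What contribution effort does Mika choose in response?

Mika's payoff is (119 + x_R)x_M − x_M².
∂π/∂x_M = 119 + x_R − 2x_M = 0, so x_M = 59.5 + 0.5x_R.
At x_R = 146: x_M = 59.5 + 0.5·146 = 132.5.

132.5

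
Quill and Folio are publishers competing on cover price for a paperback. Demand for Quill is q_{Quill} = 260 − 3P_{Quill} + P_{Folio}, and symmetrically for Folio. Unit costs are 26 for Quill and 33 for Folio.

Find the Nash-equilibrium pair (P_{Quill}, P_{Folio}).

68.2, 71.2

Quill's profit: π = (P_{Quill} − 26)(260 − 3P_{Quill} + P_{Folio}).
∂π/∂P_{Quill} = 338 − 6P_{Quill} + P_{Folio} = 0 ⇒ P_{Quill} = 169/3 + (1/6)P_{Folio}.
Similarly P_{Folio} = 359/6 + (1/6)P_{Quill}.
Plugging P_{Folio} into Quill's best response: P_{Quill} = 169/3 + (1/6)(359/6 + (1/6)P_{Quill}) ⇒ (35/36)P_{Quill} = 2387/36, so P_{Quill} = 68.2.
Then P_{Folio} = 359/6 + (1/6)·68.2 = 71.2.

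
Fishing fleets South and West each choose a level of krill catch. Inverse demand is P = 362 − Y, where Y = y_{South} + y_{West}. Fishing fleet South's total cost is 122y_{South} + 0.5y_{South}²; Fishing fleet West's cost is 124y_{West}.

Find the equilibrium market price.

Fishing fleet South's profit: π = y_{South}(362 − (y_{South} + y_{West})) − 122y_{South} − 0.5y_{South}².
∂π/∂y_{South} = 240 − 3y_{South} − y_{West} = 0, so y_{South} = 80 − (1/3)y_{West}.
For West: ∂π/∂y_{West} = 238 − 2y_{West} − y_{South} = 0 ⇒ y_{West} = 119 − 0.5y_{South}.
Solving the two reaction functions simultaneously: (1 − (−1/3)(−0.5))y_{South} = 80 − (1/3)·119, so (5/6)y_{South} = 121/3 and y_{South} = 48.4.
Then y_{West} = 119 − 0.5·48.4 = 94.8.
Equilibrium price: P = 362 − 143.2 = 218.8.

218.8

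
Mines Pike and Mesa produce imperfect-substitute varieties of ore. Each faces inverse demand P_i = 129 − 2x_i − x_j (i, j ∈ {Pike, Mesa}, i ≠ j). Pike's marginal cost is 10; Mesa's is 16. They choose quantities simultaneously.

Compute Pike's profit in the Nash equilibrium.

Mine Pike's profit: π = x_{Pike}(129 − 2x_{Pike} − x_{Mesa}) − 10x_{Pike}.
∂π/∂x_{Pike} = 119 − 4x_{Pike} − x_{Mesa} = 0 ⇒ x_{Pike} = 29.75 − 0.25x_{Mesa}.
Similarly x_{Mesa} = 28.25 − 0.25x_{Pike}.
Substituting the second reaction function into the first: x_{Pike} = 29.75 − 0.25(28.25 − 0.25x_{Pike}), which gives 0.9375x_{Pike} = 22.6875 ⇒ x_{Pike} = 24.2.
Then x_{Mesa} = 28.25 − 0.25·24.2 = 22.2.
P_{Pike} = 129 − 2·24.2 − 22.2 = 58.4.
Profit = (58.4 − 10)·24.2 = 1171.28.

1171.28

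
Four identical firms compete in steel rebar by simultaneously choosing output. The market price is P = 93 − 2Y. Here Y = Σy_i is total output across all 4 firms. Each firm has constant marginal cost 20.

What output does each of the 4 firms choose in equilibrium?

A representative firm's profit is π_i = y_i(93 − 2Y) − 20y_i, with Y = y_i + Σ_{j≠i} y_j.
First-order condition: 73 − 4y_i − 2Σ_{j≠i} y_j = 0.
With identical firms, set every y_j = y: then 73 − 4y − 6y = 0, i.e. y = 73/10 = 7.3.

7.3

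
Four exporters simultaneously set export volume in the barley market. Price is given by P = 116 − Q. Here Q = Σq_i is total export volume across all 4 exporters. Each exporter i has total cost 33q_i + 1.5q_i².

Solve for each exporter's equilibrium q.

A representative exporter's profit is π_i = q_i(116 − Q) − 33q_i − 1.5q_i², with Q = q_i + Σ_{j≠i} q_j.
First-order condition: 83 − 5q_i − Σ_{j≠i} q_j = 0.
With identical exporters, set every q_j = q: then 83 − 5q − 3q = 0, i.e. q = 83/8 = 10.375.

10.375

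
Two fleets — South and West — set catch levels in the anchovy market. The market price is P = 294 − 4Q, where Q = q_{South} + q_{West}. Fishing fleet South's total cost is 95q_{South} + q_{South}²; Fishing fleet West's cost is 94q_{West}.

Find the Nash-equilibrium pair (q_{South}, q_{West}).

12.375, 18.8125

Fishing fleet South's profit: π = q_{South}(294 − 4(q_{South} + q_{West})) − 95q_{South} − q_{South}².
∂π/∂q_{South} = 199 − 10q_{South} − 4q_{West} = 0, so q_{South} = 19.9 − 0.4q_{West}.
For West: ∂π/∂q_{West} = 200 − 8q_{West} − 4q_{South} = 0 ⇒ q_{West} = 25 − 0.5q_{South}.
Solving the two reaction functions simultaneously: (1 − (−0.4)(−0.5))q_{South} = 19.9 − 0.4·25, so 0.8q_{South} = 9.9 and q_{South} = 12.375.
Then q_{West} = 25 − 0.5·12.375 = 18.8125.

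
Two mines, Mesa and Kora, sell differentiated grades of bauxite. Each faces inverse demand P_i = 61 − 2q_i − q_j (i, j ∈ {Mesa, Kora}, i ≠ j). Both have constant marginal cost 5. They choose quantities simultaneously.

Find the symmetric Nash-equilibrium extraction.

11.2

Mine Mesa's profit: π = q_{Mesa}(61 − 2q_{Mesa} − q_{Kora}) − 5q_{Mesa}.
∂π/∂q_{Mesa} = 56 − 4q_{Mesa} − q_{Kora} = 0 ⇒ q_{Mesa} = 14 − 0.25q_{Kora}.
By symmetry q_{Kora} = q_{Mesa}; substituting into the reaction function, 1.25q_{Mesa} = 14 and q_{Mesa} = 11.2.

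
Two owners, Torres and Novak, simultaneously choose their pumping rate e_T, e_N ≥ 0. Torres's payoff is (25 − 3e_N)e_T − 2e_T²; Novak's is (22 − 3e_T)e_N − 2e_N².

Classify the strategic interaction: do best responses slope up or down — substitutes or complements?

strategic substitutes

Expanding Torres's payoff: 25e_T − 3e_Ne_T − 2e_T².
∂π/∂e_T = 25 − 3e_N − 4e_T = 0, so e_T = 6.25 − 0.75e_N.
The best-response slope de_T/de_N = −0.75 < 0: the reaction function is downward-sloping, so the choices are strategic substitutes.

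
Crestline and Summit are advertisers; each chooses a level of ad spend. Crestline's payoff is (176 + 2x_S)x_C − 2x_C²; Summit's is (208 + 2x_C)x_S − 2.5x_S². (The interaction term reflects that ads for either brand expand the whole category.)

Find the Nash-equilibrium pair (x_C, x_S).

81, 74

Expanding Crestline's payoff: 176x_C + 2x_Sx_C − 2x_C².
∂π/∂x_C = 176 + 2x_S − 4x_C = 0, so x_C = 44 + 0.5x_S.
Likewise for Summit: x_S = 41.6 + 0.4x_C.
Substituting the second reaction function into the first: x_C = 44 + 0.5(41.6 + 0.4x_C), which gives 0.8x_C = 64.8 ⇒ x_C = 81.
Then x_S = 41.6 + 0.4·81 = 74.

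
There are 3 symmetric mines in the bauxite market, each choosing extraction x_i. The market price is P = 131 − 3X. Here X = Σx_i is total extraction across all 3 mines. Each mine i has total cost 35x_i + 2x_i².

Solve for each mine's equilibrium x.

6

A representative mine's profit is π_i = x_i(131 − 3X) − 35x_i − 2x_i², with X = x_i + Σ_{j≠i} x_j.
First-order condition: 96 − 10x_i − 3Σ_{j≠i} x_j = 0.
With identical mines, set every x_j = x: then 96 − 10x − 6x = 0, i.e. x = 96/16 = 6.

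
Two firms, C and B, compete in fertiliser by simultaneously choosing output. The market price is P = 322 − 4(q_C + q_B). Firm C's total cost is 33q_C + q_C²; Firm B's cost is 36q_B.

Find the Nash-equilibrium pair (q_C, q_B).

18.25, 26.625

Firm C's profit: π = q_C(322 − 4(q_C + q_B)) − 33q_C − q_C².
∂π/∂q_C = 289 − 10q_C − 4q_B = 0, so q_C = 28.9 − 0.4q_B.
For B: ∂π/∂q_B = 286 − 8q_B − 4q_C = 0 ⇒ q_B = 35.75 − 0.5q_C.
Solving the two reaction functions simultaneously: (1 − (−0.4)(−0.5))q_C = 28.9 − 0.4·35.75, so 0.8q_C = 14.6 and q_C = 18.25.
Then q_B = 35.75 − 0.5·18.25 = 26.625.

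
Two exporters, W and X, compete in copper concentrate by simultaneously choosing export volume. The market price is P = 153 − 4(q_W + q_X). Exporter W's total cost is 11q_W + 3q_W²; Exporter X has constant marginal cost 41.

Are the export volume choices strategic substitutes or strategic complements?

Exporter W's profit: π = q_W(153 − 4(q_W + q_X)) − 11q_W − 3q_W².
∂π/∂q_W = 142 − 14q_W − 4q_X = 0, so q_W = 71/7 − (2/7)q_X.
The best-response slope dq_W/dq_X = −2/7 < 0: the reaction function is downward-sloping, so the choices are strategic substitutes.

strategic substitutes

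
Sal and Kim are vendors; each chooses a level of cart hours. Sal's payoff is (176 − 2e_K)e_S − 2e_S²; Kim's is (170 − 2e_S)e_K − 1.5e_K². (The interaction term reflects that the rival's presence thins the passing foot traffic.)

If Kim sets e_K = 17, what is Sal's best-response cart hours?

35.5

Expanding Sal's payoff: 176e_S − 2e_Ke_S − 2e_S².
∂π/∂e_S = 176 − 2e_K − 4e_S = 0, so e_S = 44 − 0.5e_K.
At e_K = 17: e_S = 44 − 0.5·17 = 35.5.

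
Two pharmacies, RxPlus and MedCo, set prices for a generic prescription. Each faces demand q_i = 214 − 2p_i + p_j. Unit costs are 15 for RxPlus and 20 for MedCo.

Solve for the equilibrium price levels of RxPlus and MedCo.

82, 84

RxPlus's profit: π = (p_{RxPlus} − 15)(214 − 2p_{RxPlus} + p_{MedCo}).
∂π/∂p_{RxPlus} = 244 − 4p_{RxPlus} + p_{MedCo} = 0 ⇒ p_{RxPlus} = 61 + 0.25p_{MedCo}.
Similarly p_{MedCo} = 63.5 + 0.25p_{RxPlus}.
Plugging p_{MedCo} into RxPlus's best response: p_{RxPlus} = 61 + 0.25(63.5 + 0.25p_{RxPlus}) ⇒ 0.9375p_{RxPlus} = 76.875, so p_{RxPlus} = 82.
Then p_{MedCo} = 63.5 + 0.25·82 = 84.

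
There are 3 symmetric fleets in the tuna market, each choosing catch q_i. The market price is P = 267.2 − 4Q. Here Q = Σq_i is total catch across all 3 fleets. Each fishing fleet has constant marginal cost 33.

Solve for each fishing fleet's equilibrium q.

14.6375

A representative fishing fleet's profit is π_i = q_i(267.2 − 4Q) − 33q_i, with Q = q_i + Σ_{j≠i} q_j.
First-order condition: 234.2 − 8q_i − 4Σ_{j≠i} q_j = 0.
Imposing symmetry (q_j = q for all j) turns Σ_{j≠i} q_j into 2q, so 234.2 = 16q and q = 14.6375.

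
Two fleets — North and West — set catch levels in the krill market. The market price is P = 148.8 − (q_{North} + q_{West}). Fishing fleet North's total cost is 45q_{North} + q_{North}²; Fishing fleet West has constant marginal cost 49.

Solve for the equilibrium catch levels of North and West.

Fishing fleet North's profit: π = q_{North}(148.8 − (q_{North} + q_{West})) − 45q_{North} − q_{North}².
∂π/∂q_{North} = 103.8 − 4q_{North} − q_{West} = 0, so q_{North} = 25.95 − 0.25q_{West}.
For West: ∂π/∂q_{West} = 99.8 − 2q_{West} − q_{North} = 0 ⇒ q_{West} = 49.9 − 0.5q_{North}.
Substituting the second reaction function into the first: q_{North} = 25.95 − 0.25(49.9 − 0.5q_{North}), which gives 0.875q_{North} = 13.475 ⇒ q_{North} = 15.4.
Then q_{West} = 49.9 − 0.5·15.4 = 42.2.

15.4, 42.2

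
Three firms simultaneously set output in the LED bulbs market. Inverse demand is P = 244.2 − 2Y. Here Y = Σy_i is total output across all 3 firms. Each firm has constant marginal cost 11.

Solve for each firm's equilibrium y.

29.15

A representative firm's profit is π_i = y_i(244.2 − 2Y) − 11y_i, with Y = y_i + Σ_{j≠i} y_j.
First-order condition: 233.2 − 4y_i − 2Σ_{j≠i} y_j = 0.
In a symmetric equilibrium every firm chooses the same y, so Σ_{j≠i} y_j = 2y. The condition becomes 233.2 − 8y = 0, giving y = 233.2/8 = 29.15.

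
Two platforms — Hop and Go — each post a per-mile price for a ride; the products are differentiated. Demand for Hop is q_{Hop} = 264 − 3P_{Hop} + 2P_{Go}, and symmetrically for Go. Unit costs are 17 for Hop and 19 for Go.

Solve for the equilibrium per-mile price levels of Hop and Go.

Hop's profit: π = (P_{Hop} − 17)(264 − 3P_{Hop} + 2P_{Go}).
∂π/∂P_{Hop} = 315 − 6P_{Hop} + 2P_{Go} = 0 ⇒ P_{Hop} = 52.5 + (1/3)P_{Go}.
Similarly P_{Go} = 53.5 + (1/3)P_{Hop}.
Solving the two reaction functions simultaneously: (1 − (1/3)(1/3))P_{Hop} = 52.5 + (1/3)·53.5, so (8/9)P_{Hop} = 211/3 and P_{Hop} = 79.125.
Then P_{Go} = 53.5 + (1/3)·79.125 = 79.875.

79.125, 79.875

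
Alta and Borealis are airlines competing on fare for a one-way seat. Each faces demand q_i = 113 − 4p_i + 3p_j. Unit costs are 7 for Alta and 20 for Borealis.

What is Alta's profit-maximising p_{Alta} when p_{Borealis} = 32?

29.625

Alta's profit: π = (p_{Alta} − 7)(113 − 4p_{Alta} + 3p_{Borealis}).
∂π/∂p_{Alta} = 141 − 8p_{Alta} + 3p_{Borealis} = 0 ⇒ p_{Alta} = 17.625 + 0.375p_{Borealis}.
At p_{Borealis} = 32: p_{Alta} = 17.625 + 0.375·32 = 29.625.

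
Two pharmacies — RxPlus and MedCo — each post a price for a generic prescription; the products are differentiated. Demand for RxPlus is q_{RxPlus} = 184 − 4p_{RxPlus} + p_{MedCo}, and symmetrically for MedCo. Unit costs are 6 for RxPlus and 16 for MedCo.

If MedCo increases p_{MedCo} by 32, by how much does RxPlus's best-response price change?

4

RxPlus's profit: π = (p_{RxPlus} − 6)(184 − 4p_{RxPlus} + p_{MedCo}).
∂π/∂p_{RxPlus} = 208 − 8p_{RxPlus} + p_{MedCo} = 0 ⇒ p_{RxPlus} = 26 + 0.125p_{MedCo}.
The reaction-function slope is 0.125, so a 32-unit rise in p_{MedCo} moves p_{RxPlus} by 0.125 × 32 = 4. RxPlus's best response rises — the actions are strategic complements.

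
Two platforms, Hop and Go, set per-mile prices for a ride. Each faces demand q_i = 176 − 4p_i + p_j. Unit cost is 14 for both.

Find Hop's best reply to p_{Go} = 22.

Hop's profit: π = (p_{Hop} − 14)(176 − 4p_{Hop} + p_{Go}).
∂π/∂p_{Hop} = 232 − 8p_{Hop} + p_{Go} = 0 ⇒ p_{Hop} = 29 + 0.125p_{Go}.
At p_{Go} = 22: p_{Hop} = 29 + 0.125·22 = 31.75.

31.75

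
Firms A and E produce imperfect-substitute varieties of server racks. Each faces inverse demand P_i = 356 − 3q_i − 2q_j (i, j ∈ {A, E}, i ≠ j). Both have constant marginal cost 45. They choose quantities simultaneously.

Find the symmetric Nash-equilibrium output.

Firm A's profit: π = q_A(356 − 3q_A − 2q_E) − 45q_A.
∂π/∂q_A = 311 − 6q_A − 2q_E = 0 ⇒ q_A = 311/6 − (1/3)q_E.
Setting q_A = q_E in the reaction function: q_A = 311/6 − (1/3)q_A, so q_A = (311/6) / (4/3) = 38.875.

38.875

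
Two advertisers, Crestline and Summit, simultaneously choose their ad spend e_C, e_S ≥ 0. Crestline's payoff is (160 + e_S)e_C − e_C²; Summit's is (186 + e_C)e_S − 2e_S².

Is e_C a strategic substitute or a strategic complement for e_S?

strategic complements

Expanding Crestline's payoff: 160e_C + e_Se_C − e_C².
∂π/∂e_C = 160 + e_S − 2e_C = 0, so e_C = 80 + 0.5e_S.
The best-response slope de_C/de_S = 0.5 > 0: the reaction function is upward-sloping, so the choices are strategic complements.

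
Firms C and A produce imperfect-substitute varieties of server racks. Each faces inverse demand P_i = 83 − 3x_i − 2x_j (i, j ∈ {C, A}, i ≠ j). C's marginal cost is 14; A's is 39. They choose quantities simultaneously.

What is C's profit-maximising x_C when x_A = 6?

Firm C's profit: π = x_C(83 − 3x_C − 2x_A) − 14x_C.
∂π/∂x_C = 69 − 6x_C − 2x_A = 0 ⇒ x_C = 11.5 − (1/3)x_A.
At x_A = 6: x_C = 11.5 − (1/3)·6 = 9.5.

9.5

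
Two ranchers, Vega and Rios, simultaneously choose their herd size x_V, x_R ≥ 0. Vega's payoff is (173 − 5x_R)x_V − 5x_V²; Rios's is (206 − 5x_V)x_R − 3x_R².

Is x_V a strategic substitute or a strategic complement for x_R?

Expanding Vega's payoff: 173x_V − 5x_Rx_V − 5x_V².
∂π/∂x_V = 173 − 5x_R − 10x_V = 0, so x_V = 17.3 − 0.5x_R.
The best-response slope dx_V/dx_R = −0.5 < 0: the reaction function is downward-sloping, so the choices are strategic substitutes.

strategic substitutes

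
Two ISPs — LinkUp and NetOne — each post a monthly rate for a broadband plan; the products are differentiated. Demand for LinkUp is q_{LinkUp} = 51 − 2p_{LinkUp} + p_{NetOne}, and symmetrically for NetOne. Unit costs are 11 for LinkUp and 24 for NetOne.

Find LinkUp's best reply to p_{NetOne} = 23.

24

LinkUp's profit: π = (p_{LinkUp} − 11)(51 − 2p_{LinkUp} + p_{NetOne}).
∂π/∂p_{LinkUp} = 73 − 4p_{LinkUp} + p_{NetOne} = 0 ⇒ p_{LinkUp} = 18.25 + 0.25p_{NetOne}.
At p_{NetOne} = 23: p_{LinkUp} = 18.25 + 0.25·23 = 24.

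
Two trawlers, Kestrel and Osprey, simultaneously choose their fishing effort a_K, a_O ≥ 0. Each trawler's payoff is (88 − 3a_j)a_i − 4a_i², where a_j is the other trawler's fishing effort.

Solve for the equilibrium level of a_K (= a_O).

8

Kestrel's payoff is (88 − 3a_O)a_K − 4a_K².
∂π/∂a_K = 88 − 3a_O − 8a_K = 0, so a_K = 11 − 0.375a_O.
Setting a_K = a_O in the reaction function: a_K = 11 − 0.375a_K, so a_K = 11 / 1.375 = 8.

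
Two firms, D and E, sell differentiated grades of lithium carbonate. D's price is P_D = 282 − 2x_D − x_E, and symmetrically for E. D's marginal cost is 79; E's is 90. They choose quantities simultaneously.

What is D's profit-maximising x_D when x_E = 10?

Firm D's profit: π = x_D(282 − 2x_D − x_E) − 79x_D.
∂π/∂x_D = 203 − 4x_D − x_E = 0 ⇒ x_D = 50.75 − 0.25x_E.
At x_E = 10: x_D = 50.75 − 0.25·10 = 48.25.

48.25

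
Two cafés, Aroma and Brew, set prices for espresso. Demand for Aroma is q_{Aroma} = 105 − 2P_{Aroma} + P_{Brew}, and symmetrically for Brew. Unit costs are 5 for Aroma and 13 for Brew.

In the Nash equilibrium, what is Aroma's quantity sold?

68.8

Aroma's profit: π = (P_{Aroma} − 5)(105 − 2P_{Aroma} + P_{Brew}).
∂π/∂P_{Aroma} = 115 − 4P_{Aroma} + P_{Brew} = 0 ⇒ P_{Aroma} = 28.75 + 0.25P_{Brew}.
Similarly P_{Brew} = 32.75 + 0.25P_{Aroma}.
Substituting the second reaction function into the first: P_{Aroma} = 28.75 + 0.25(32.75 + 0.25P_{Aroma}), which gives 0.9375P_{Aroma} = 36.9375 ⇒ P_{Aroma} = 39.4.
Then P_{Brew} = 32.75 + 0.25·39.4 = 42.6.
q_{Aroma} = 105 − 2·39.4 + 42.6 = 68.8.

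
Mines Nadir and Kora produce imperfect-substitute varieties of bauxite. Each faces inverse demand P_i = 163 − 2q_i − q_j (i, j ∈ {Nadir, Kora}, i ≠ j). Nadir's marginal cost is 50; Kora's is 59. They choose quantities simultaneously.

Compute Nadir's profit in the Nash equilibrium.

1076.48

Mine Nadir's profit: π = q_{Nadir}(163 − 2q_{Nadir} − q_{Kora}) − 50q_{Nadir}.
∂π/∂q_{Nadir} = 113 − 4q_{Nadir} − q_{Kora} = 0 ⇒ q_{Nadir} = 28.25 − 0.25q_{Kora}.
Similarly q_{Kora} = 26 − 0.25q_{Nadir}.
Plugging q_{Kora} into Nadir's best response: q_{Nadir} = 28.25 − 0.25(26 − 0.25q_{Nadir}) ⇒ 0.9375q_{Nadir} = 21.75, so q_{Nadir} = 23.2.
Then q_{Kora} = 26 − 0.25·23.2 = 20.2.
P_{Nadir} = 163 − 2·23.2 − 20.2 = 96.4.
Profit = (96.4 − 50)·23.2 = 1076.48.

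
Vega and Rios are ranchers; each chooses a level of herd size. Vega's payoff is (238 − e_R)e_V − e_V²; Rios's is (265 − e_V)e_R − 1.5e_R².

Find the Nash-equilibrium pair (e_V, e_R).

89.8, 58.4

Expanding Vega's payoff: 238e_V − e_Re_V − e_V².
∂π/∂e_V = 238 − e_R − 2e_V = 0, so e_V = 119 − 0.5e_R.
Likewise for Rios: e_R = 265/3 − (1/3)e_V.
Solving the two reaction functions simultaneously: (1 − (−0.5)(−1/3))e_V = 119 − 0.5·(265/3), so (5/6)e_V = 449/6 and e_V = 89.8.
Then e_R = 265/3 − (1/3)·89.8 = 58.4.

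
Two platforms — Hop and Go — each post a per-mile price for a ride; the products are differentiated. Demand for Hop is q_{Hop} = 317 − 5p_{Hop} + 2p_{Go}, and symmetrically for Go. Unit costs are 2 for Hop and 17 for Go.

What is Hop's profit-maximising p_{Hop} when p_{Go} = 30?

38.7

Hop's profit: π = (p_{Hop} − 2)(317 − 5p_{Hop} + 2p_{Go}).
∂π/∂p_{Hop} = 327 − 10p_{Hop} + 2p_{Go} = 0 ⇒ p_{Hop} = 32.7 + 0.2p_{Go}.
At p_{Go} = 30: p_{Hop} = 32.7 + 0.2·30 = 38.7.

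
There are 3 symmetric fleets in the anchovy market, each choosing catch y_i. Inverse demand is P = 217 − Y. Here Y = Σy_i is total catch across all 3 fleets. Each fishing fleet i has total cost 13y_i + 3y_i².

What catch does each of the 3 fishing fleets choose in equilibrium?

20.4

A representative fishing fleet's profit is π_i = y_i(217 − Y) − 13y_i − 3y_i², with Y = y_i + Σ_{j≠i} y_j.
First-order condition: 204 − 8y_i − Σ_{j≠i} y_j = 0.
In a symmetric equilibrium every fishing fleet chooses the same y, so Σ_{j≠i} y_j = 2y. The condition becomes 204 − 10y = 0, giving y = 204/10 = 20.4.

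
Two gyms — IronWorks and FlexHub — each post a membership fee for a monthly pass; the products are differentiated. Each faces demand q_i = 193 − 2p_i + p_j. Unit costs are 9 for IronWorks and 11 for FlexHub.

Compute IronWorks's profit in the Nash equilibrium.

7589.12

IronWorks's profit: π = (p_{IronWorks} − 9)(193 − 2p_{IronWorks} + p_{FlexHub}).
∂π/∂p_{IronWorks} = 211 − 4p_{IronWorks} + p_{FlexHub} = 0 ⇒ p_{IronWorks} = 52.75 + 0.25p_{FlexHub}.
Similarly p_{FlexHub} = 53.75 + 0.25p_{IronWorks}.
Substituting the second reaction function into the first: p_{IronWorks} = 52.75 + 0.25(53.75 + 0.25p_{IronWorks}), which gives 0.9375p_{IronWorks} = 66.1875 ⇒ p_{IronWorks} = 70.6.
Then p_{FlexHub} = 53.75 + 0.25·70.6 = 71.4.
q_{IronWorks} = 193 − 2·70.6 + 71.4 = 123.2.
Profit = (70.6 − 9)·123.2 = 7589.12.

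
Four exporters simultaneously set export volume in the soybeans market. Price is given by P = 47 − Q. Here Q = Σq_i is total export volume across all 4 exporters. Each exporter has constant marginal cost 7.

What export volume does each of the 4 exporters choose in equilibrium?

8

A representative exporter's profit is π_i = q_i(47 − Q) − 7q_i, with Q = q_i + Σ_{j≠i} q_j.
First-order condition: 40 − 2q_i − Σ_{j≠i} q_j = 0.
Imposing symmetry (q_j = q for all j) turns Σ_{j≠i} q_j into 3q, so 40 = 5q and q = 8.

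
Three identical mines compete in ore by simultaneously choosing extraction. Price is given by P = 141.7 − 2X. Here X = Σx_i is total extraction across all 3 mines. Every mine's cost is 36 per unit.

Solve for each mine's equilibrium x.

13.2125

A representative mine's profit is π_i = x_i(141.7 − 2X) − 36x_i, with X = x_i + Σ_{j≠i} x_j.
First-order condition: 105.7 − 4x_i − 2Σ_{j≠i} x_j = 0.
Imposing symmetry (x_j = x for all j) turns Σ_{j≠i} x_j into 2x, so 105.7 = 8x and x = 13.2125.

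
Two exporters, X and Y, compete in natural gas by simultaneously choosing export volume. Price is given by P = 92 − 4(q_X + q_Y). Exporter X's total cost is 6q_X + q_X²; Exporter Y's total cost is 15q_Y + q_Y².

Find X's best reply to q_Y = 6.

6.2

Exporter X's profit: π = q_X(92 − 4(q_X + q_Y)) − 6q_X − q_X².
∂π/∂q_X = 86 − 10q_X − 4q_Y = 0, so q_X = 8.6 − 0.4q_Y.
At q_Y = 6: q_X = 8.6 − 0.4·6 = 6.2.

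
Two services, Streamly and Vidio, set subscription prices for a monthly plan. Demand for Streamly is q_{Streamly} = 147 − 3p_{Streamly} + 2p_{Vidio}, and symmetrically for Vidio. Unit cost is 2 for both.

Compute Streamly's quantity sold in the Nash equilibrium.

Streamly's profit: π = (p_{Streamly} − 2)(147 − 3p_{Streamly} + 2p_{Vidio}).
∂π/∂p_{Streamly} = 153 − 6p_{Streamly} + 2p_{Vidio} = 0 ⇒ p_{Streamly} = 25.5 + (1/3)p_{Vidio}.
Setting p_{Streamly} = p_{Vidio} in the reaction function: p_{Streamly} = 25.5 + (1/3)p_{Streamly}, so p_{Streamly} = 25.5 / (2/3) = 38.25.
q_{Streamly} = 147 − 3·38.25 + 2·38.25 = 108.75.

108.75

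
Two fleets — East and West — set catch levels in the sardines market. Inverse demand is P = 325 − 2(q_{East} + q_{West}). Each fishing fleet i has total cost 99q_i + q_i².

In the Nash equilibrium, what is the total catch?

Fishing fleet East's profit: π = q_{East}(325 − 2(q_{East} + q_{West})) − 99q_{East} − q_{East}².
∂π/∂q_{East} = 226 − 6q_{East} − 2q_{West} = 0, so q_{East} = 113/3 − (1/3)q_{West}.
The game is symmetric, so in equilibrium q_{West} = q_{East}: the reaction function gives (4/3)q_{East} = 113/3, hence q_{East} = 28.25.
Total catch: 28.25 + 28.25 = 56.5.

56.5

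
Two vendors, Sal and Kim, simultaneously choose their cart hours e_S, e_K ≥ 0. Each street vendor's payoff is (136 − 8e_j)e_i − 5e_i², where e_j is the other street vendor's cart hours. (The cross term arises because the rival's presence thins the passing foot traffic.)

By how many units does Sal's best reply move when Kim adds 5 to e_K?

-4

Sal's payoff is (136 − 8e_K)e_S − 5e_S².
∂π/∂e_S = 136 − 8e_K − 10e_S = 0, so e_S = 13.6 − 0.8e_K.
The reaction-function slope is −0.8, so a 5-unit rise in e_K moves e_S by −0.8 × 5 = −4. Sal's best response falls — the actions are strategic substitutes.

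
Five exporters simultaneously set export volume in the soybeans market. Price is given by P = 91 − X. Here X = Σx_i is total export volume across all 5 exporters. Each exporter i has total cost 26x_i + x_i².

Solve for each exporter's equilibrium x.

8.125

A representative exporter's profit is π_i = x_i(91 − X) − 26x_i − x_i², with X = x_i + Σ_{j≠i} x_j.
First-order condition: 65 − 4x_i − Σ_{j≠i} x_j = 0.
With identical exporters, set every x_j = x: then 65 − 4x − 4x = 0, i.e. x = 65/8 = 8.125.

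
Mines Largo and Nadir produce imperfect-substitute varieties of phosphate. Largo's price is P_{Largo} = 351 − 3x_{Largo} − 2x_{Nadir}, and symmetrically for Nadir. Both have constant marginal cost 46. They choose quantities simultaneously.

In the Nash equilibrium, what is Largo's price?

160.375

Mine Largo's profit: π = x_{Largo}(351 − 3x_{Largo} − 2x_{Nadir}) − 46x_{Largo}.
∂π/∂x_{Largo} = 305 − 6x_{Largo} − 2x_{Nadir} = 0 ⇒ x_{Largo} = 305/6 − (1/3)x_{Nadir}.
Setting x_{Largo} = x_{Nadir} in the reaction function: x_{Largo} = 305/6 − (1/3)x_{Largo}, so x_{Largo} = (305/6) / (4/3) = 38.125.
P_{Largo} = 351 − 3·38.125 − 2·38.125 = 160.375.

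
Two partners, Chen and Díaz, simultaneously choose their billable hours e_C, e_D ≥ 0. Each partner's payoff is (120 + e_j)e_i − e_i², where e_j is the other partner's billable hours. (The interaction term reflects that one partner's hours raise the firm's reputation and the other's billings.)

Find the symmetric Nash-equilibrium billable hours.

120

Chen's payoff is (120 + e_D)e_C − e_C².
∂π/∂e_C = 120 + e_D − 2e_C = 0, so e_C = 60 + 0.5e_D.
By symmetry e_D = e_C; substituting into the reaction function, 0.5e_C = 60 and e_C = 120.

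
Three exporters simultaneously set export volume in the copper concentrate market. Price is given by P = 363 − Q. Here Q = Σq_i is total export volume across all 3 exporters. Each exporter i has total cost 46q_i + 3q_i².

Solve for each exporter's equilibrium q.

31.7

A representative exporter's profit is π_i = q_i(363 − Q) − 46q_i − 3q_i², with Q = q_i + Σ_{j≠i} q_j.
First-order condition: 317 − 8q_i − Σ_{j≠i} q_j = 0.
In a symmetric equilibrium every exporter chooses the same q, so Σ_{j≠i} q_j = 2q. The condition becomes 317 − 10q = 0, giving q = 317/10 = 31.7.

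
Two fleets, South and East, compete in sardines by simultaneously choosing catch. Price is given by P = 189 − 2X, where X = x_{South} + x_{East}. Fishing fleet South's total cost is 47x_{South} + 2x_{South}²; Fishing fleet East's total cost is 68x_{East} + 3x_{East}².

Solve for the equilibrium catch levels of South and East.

Fishing fleet South's profit: π = x_{South}(189 − 2(x_{South} + x_{East})) − 47x_{South} − 2x_{South}².
∂π/∂x_{South} = 142 − 8x_{South} − 2x_{East} = 0, so x_{South} = 17.75 − 0.25x_{East}.
For East: ∂π/∂x_{East} = 121 − 10x_{East} − 2x_{South} = 0 ⇒ x_{East} = 12.1 − 0.2x_{South}.
Plugging x_{East} into South's best response: x_{South} = 17.75 − 0.25(12.1 − 0.2x_{South}) ⇒ 0.95x_{South} = 14.725, so x_{South} = 15.5.
Then x_{East} = 12.1 − 0.2·15.5 = 9.

15.5, 9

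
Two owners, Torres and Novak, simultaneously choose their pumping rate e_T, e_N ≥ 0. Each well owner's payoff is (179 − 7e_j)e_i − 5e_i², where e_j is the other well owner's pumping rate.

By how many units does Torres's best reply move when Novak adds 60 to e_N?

Torres's payoff is (179 − 7e_N)e_T − 5e_T².
∂π/∂e_T = 179 − 7e_N − 10e_T = 0, so e_T = 17.9 − 0.7e_N.
The reaction-function slope is −0.7, so a 60-unit rise in e_N moves e_T by −0.7 × 60 = −42. Torres's best response falls — the actions are strategic substitutes.

-42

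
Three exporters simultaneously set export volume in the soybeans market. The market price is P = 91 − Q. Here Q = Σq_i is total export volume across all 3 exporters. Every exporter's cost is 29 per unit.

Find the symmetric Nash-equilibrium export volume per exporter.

15.5

A representative exporter's profit is π_i = q_i(91 − Q) − 29q_i, with Q = q_i + Σ_{j≠i} q_j.
First-order condition: 62 − 2q_i − Σ_{j≠i} q_j = 0.
With identical exporters, set every q_j = q: then 62 − 2q − 2q = 0, i.e. q = 62/4 = 15.5.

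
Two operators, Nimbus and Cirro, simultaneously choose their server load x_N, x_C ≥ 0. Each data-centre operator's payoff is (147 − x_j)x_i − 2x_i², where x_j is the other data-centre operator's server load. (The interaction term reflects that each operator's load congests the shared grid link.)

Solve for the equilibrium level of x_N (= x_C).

Nimbus's payoff is (147 − x_C)x_N − 2x_N².
∂π/∂x_N = 147 − x_C − 4x_N = 0, so x_N = 36.75 − 0.25x_C.
The game is symmetric, so in equilibrium x_C = x_N: the reaction function gives 1.25x_N = 36.75, hence x_N = 29.4.

29.4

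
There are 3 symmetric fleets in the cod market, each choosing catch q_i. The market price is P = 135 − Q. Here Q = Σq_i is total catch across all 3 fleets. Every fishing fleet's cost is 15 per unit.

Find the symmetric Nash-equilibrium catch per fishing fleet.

30

A representative fishing fleet's profit is π_i = q_i(135 − Q) − 15q_i, with Q = q_i + Σ_{j≠i} q_j.
First-order condition: 120 − 2q_i − Σ_{j≠i} q_j = 0.
In a symmetric equilibrium every fishing fleet chooses the same q, so Σ_{j≠i} q_j = 2q. The condition becomes 120 − 4q = 0, giving q = 120/4 = 30.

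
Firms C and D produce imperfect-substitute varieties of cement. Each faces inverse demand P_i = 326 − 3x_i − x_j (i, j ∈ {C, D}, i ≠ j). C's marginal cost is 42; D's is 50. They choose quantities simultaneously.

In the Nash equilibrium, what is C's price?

164.4

Firm C's profit: π = x_C(326 − 3x_C − x_D) − 42x_C.
∂π/∂x_C = 284 − 6x_C − x_D = 0 ⇒ x_C = 142/3 − (1/6)x_D.
Similarly x_D = 46 − (1/6)x_C.
Substituting the second reaction function into the first: x_C = 142/3 − (1/6)(46 − (1/6)x_C), which gives (35/36)x_C = 119/3 ⇒ x_C = 40.8.
Then x_D = 46 − (1/6)·40.8 = 39.2.
P_C = 326 − 3·40.8 − 39.2 = 164.4.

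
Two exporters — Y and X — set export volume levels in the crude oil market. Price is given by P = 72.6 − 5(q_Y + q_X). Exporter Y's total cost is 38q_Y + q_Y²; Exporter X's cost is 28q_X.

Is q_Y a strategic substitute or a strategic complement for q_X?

strategic substitutes

Exporter Y's profit: π = q_Y(72.6 − 5(q_Y + q_X)) − 38q_Y − q_Y².
∂π/∂q_Y = 34.6 − 12q_Y − 5q_X = 0, so q_Y = 173/60 − (5/12)q_X.
The best-response slope dq_Y/dq_X = −5/12 < 0: the reaction function is downward-sloping, so the choices are strategic substitutes.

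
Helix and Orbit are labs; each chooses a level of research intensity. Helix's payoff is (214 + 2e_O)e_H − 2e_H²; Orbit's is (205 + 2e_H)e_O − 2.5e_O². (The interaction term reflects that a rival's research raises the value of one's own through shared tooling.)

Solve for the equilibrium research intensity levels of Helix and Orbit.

Expanding Helix's payoff: 214e_H + 2e_Oe_H − 2e_H².
∂π/∂e_H = 214 + 2e_O − 4e_H = 0, so e_H = 53.5 + 0.5e_O.
Likewise for Orbit: e_O = 41 + 0.4e_H.
Plugging e_O into Helix's best response: e_H = 53.5 + 0.5(41 + 0.4e_H) ⇒ 0.8e_H = 74, so e_H = 92.5.
Then e_O = 41 + 0.4·92.5 = 78.

92.5, 78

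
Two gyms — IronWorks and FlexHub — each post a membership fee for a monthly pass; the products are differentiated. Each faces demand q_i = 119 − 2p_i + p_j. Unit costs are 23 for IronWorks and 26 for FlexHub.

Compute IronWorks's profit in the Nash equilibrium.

IronWorks's profit: π = (p_{IronWorks} − 23)(119 − 2p_{IronWorks} + p_{FlexHub}).
∂π/∂p_{IronWorks} = 165 − 4p_{IronWorks} + p_{FlexHub} = 0 ⇒ p_{IronWorks} = 41.25 + 0.25p_{FlexHub}.
Similarly p_{FlexHub} = 42.75 + 0.25p_{IronWorks}.
Solving the two reaction functions simultaneously: (1 − (0.25)(0.25))p_{IronWorks} = 41.25 + 0.25·42.75, so 0.9375p_{IronWorks} = 51.9375 and p_{IronWorks} = 55.4.
Then p_{FlexHub} = 42.75 + 0.25·55.4 = 56.6.
q_{IronWorks} = 119 − 2·55.4 + 56.6 = 64.8.
Profit = (55.4 − 23)·64.8 = 2099.52.

2099.52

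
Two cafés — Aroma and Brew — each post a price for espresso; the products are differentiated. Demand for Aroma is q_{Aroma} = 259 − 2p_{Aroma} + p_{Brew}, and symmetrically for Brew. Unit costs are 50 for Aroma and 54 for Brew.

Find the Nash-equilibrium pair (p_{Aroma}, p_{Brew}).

Aroma's profit: π = (p_{Aroma} − 50)(259 − 2p_{Aroma} + p_{Brew}).
∂π/∂p_{Aroma} = 359 − 4p_{Aroma} + p_{Brew} = 0 ⇒ p_{Aroma} = 89.75 + 0.25p_{Brew}.
Similarly p_{Brew} = 91.75 + 0.25p_{Aroma}.
Plugging p_{Brew} into Aroma's best response: p_{Aroma} = 89.75 + 0.25(91.75 + 0.25p_{Aroma}) ⇒ 0.9375p_{Aroma} = 112.6875, so p_{Aroma} = 120.2.
Then p_{Brew} = 91.75 + 0.25·120.2 = 121.8.

120.2, 121.8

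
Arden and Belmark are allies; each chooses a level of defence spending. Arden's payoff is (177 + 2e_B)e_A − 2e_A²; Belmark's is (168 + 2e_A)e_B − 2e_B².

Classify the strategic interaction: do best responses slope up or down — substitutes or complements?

Expanding Arden's payoff: 177e_A + 2e_Be_A − 2e_A².
∂π/∂e_A = 177 + 2e_B − 4e_A = 0, so e_A = 44.25 + 0.5e_B.
The best-response slope de_A/de_B = 0.5 > 0: the reaction function is upward-sloping, so the choices are strategic complements.

strategic complements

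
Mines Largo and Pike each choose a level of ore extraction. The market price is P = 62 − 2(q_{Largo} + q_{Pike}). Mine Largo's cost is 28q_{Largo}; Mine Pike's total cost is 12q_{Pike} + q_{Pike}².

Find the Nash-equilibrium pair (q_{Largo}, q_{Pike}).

Mine Largo's profit: π = q_{Largo}(62 − 2(q_{Largo} + q_{Pike})) − 28q_{Largo}.
∂π/∂q_{Largo} = 34 − 4q_{Largo} − 2q_{Pike} = 0, so q_{Largo} = 8.5 − 0.5q_{Pike}.
For Pike: ∂π/∂q_{Pike} = 50 − 6q_{Pike} − 2q_{Largo} = 0 ⇒ q_{Pike} = 25/3 − (1/3)q_{Largo}.
Solving the two reaction functions simultaneously: (1 − (−0.5)(−1/3))q_{Largo} = 8.5 − 0.5·(25/3), so (5/6)q_{Largo} = 13/3 and q_{Largo} = 5.2.
Then q_{Pike} = 25/3 − (1/3)·5.2 = 6.6.

5.2, 6.6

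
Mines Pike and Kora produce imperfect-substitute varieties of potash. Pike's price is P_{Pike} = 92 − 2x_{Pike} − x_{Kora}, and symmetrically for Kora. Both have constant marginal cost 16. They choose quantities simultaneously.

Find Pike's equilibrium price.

Mine Pike's profit: π = x_{Pike}(92 − 2x_{Pike} − x_{Kora}) − 16x_{Pike}.
∂π/∂x_{Pike} = 76 − 4x_{Pike} − x_{Kora} = 0 ⇒ x_{Pike} = 19 − 0.25x_{Kora}.
The game is symmetric, so in equilibrium x_{Kora} = x_{Pike}: the reaction function gives 1.25x_{Pike} = 19, hence x_{Pike} = 15.2.
P_{Pike} = 92 − 2·15.2 − 15.2 = 46.4.

46.4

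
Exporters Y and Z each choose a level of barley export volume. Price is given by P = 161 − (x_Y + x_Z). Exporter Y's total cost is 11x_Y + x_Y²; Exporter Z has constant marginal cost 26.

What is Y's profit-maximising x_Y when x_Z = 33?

Exporter Y's profit: π = x_Y(161 − (x_Y + x_Z)) − 11x_Y − x_Y².
∂π/∂x_Y = 150 − 4x_Y − x_Z = 0, so x_Y = 37.5 − 0.25x_Z.
At x_Z = 33: x_Y = 37.5 − 0.25·33 = 29.25.

29.25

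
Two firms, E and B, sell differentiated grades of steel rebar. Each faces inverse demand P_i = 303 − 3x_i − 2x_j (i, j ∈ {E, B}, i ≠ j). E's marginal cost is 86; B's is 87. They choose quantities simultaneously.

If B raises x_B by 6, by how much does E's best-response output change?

Firm E's profit: π = x_E(303 − 3x_E − 2x_B) − 86x_E.
∂π/∂x_E = 217 − 6x_E − 2x_B = 0 ⇒ x_E = 217/6 − (1/3)x_B.
The reaction-function slope is −1/3, so a 6-unit rise in x_B moves x_E by −1/3 × 6 = −2. E's best response falls — the actions are strategic substitutes.

-2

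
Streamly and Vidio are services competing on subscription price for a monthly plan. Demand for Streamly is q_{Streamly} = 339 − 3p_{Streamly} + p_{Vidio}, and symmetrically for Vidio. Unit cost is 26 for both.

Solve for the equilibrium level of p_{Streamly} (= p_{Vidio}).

Streamly's profit: π = (p_{Streamly} − 26)(339 − 3p_{Streamly} + p_{Vidio}).
∂π/∂p_{Streamly} = 417 − 6p_{Streamly} + p_{Vidio} = 0 ⇒ p_{Streamly} = 69.5 + (1/6)p_{Vidio}.
By symmetry p_{Vidio} = p_{Streamly}; substituting into the reaction function, (5/6)p_{Streamly} = 69.5 and p_{Streamly} = 83.4.

83.4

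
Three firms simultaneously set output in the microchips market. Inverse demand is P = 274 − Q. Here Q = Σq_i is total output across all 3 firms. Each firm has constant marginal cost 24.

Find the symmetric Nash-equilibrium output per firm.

62.5

A representative firm's profit is π_i = q_i(274 − Q) − 24q_i, with Q = q_i + Σ_{j≠i} q_j.
First-order condition: 250 − 2q_i − Σ_{j≠i} q_j = 0.
Imposing symmetry (q_j = q for all j) turns Σ_{j≠i} q_j into 2q, so 250 = 4q and q = 62.5.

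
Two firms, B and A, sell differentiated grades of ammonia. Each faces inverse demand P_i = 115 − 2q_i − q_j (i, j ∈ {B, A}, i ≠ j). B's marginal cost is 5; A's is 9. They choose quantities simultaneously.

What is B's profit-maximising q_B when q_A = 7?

25.75

Firm B's profit: π = q_B(115 − 2q_B − q_A) − 5q_B.
∂π/∂q_B = 110 − 4q_B − q_A = 0 ⇒ q_B = 27.5 − 0.25q_A.
At q_A = 7: q_B = 27.5 − 0.25·7 = 25.75.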